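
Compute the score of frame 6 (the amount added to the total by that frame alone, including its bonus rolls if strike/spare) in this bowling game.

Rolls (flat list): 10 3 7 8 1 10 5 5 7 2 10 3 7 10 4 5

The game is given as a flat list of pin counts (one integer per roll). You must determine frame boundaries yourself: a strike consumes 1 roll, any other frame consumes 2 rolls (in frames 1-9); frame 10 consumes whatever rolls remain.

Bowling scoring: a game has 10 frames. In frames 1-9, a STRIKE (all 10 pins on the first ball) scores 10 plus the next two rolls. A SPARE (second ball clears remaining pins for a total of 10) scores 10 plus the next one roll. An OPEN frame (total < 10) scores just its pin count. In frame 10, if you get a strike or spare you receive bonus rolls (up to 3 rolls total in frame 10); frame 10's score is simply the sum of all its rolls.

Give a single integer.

Frame 1: STRIKE. 10 + next two rolls (3+7) = 20. Cumulative: 20
Frame 2: SPARE (3+7=10). 10 + next roll (8) = 18. Cumulative: 38
Frame 3: OPEN (8+1=9). Cumulative: 47
Frame 4: STRIKE. 10 + next two rolls (5+5) = 20. Cumulative: 67
Frame 5: SPARE (5+5=10). 10 + next roll (7) = 17. Cumulative: 84
Frame 6: OPEN (7+2=9). Cumulative: 93
Frame 7: STRIKE. 10 + next two rolls (3+7) = 20. Cumulative: 113
Frame 8: SPARE (3+7=10). 10 + next roll (10) = 20. Cumulative: 133

Answer: 9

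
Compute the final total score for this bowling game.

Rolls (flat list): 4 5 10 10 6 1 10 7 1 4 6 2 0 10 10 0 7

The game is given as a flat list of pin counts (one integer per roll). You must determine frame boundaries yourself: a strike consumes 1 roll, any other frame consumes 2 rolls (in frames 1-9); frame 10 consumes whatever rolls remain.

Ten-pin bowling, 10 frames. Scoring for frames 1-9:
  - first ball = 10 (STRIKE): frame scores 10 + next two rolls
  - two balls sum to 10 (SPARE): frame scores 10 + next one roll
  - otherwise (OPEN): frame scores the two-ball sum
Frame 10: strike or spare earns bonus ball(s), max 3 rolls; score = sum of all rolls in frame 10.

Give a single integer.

Answer: 136

Derivation:
Frame 1: OPEN (4+5=9). Cumulative: 9
Frame 2: STRIKE. 10 + next two rolls (10+6) = 26. Cumulative: 35
Frame 3: STRIKE. 10 + next two rolls (6+1) = 17. Cumulative: 52
Frame 4: OPEN (6+1=7). Cumulative: 59
Frame 5: STRIKE. 10 + next two rolls (7+1) = 18. Cumulative: 77
Frame 6: OPEN (7+1=8). Cumulative: 85
Frame 7: SPARE (4+6=10). 10 + next roll (2) = 12. Cumulative: 97
Frame 8: OPEN (2+0=2). Cumulative: 99
Frame 9: STRIKE. 10 + next two rolls (10+0) = 20. Cumulative: 119
Frame 10: STRIKE. Sum of all frame-10 rolls (10+0+7) = 17. Cumulative: 136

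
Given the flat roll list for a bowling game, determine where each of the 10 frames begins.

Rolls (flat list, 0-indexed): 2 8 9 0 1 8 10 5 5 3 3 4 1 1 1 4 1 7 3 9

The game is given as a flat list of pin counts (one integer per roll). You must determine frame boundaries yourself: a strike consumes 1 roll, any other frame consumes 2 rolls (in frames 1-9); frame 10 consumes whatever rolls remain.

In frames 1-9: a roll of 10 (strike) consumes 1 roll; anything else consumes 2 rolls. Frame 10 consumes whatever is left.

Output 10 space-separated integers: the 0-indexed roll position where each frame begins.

Frame 1 starts at roll index 0: rolls=2,8 (sum=10), consumes 2 rolls
Frame 2 starts at roll index 2: rolls=9,0 (sum=9), consumes 2 rolls
Frame 3 starts at roll index 4: rolls=1,8 (sum=9), consumes 2 rolls
Frame 4 starts at roll index 6: roll=10 (strike), consumes 1 roll
Frame 5 starts at roll index 7: rolls=5,5 (sum=10), consumes 2 rolls
Frame 6 starts at roll index 9: rolls=3,3 (sum=6), consumes 2 rolls
Frame 7 starts at roll index 11: rolls=4,1 (sum=5), consumes 2 rolls
Frame 8 starts at roll index 13: rolls=1,1 (sum=2), consumes 2 rolls
Frame 9 starts at roll index 15: rolls=4,1 (sum=5), consumes 2 rolls
Frame 10 starts at roll index 17: 3 remaining rolls

Answer: 0 2 4 6 7 9 11 13 15 17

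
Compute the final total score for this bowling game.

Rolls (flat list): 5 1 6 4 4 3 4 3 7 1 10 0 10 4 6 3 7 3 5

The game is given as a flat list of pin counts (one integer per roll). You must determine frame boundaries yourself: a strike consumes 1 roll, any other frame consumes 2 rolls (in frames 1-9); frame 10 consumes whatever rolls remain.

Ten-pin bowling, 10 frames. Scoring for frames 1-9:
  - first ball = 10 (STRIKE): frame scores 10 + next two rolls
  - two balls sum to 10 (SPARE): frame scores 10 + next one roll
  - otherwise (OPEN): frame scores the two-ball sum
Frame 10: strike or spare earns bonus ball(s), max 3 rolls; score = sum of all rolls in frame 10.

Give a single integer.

Answer: 110

Derivation:
Frame 1: OPEN (5+1=6). Cumulative: 6
Frame 2: SPARE (6+4=10). 10 + next roll (4) = 14. Cumulative: 20
Frame 3: OPEN (4+3=7). Cumulative: 27
Frame 4: OPEN (4+3=7). Cumulative: 34
Frame 5: OPEN (7+1=8). Cumulative: 42
Frame 6: STRIKE. 10 + next two rolls (0+10) = 20. Cumulative: 62
Frame 7: SPARE (0+10=10). 10 + next roll (4) = 14. Cumulative: 76
Frame 8: SPARE (4+6=10). 10 + next roll (3) = 13. Cumulative: 89
Frame 9: SPARE (3+7=10). 10 + next roll (3) = 13. Cumulative: 102
Frame 10: OPEN. Sum of all frame-10 rolls (3+5) = 8. Cumulative: 110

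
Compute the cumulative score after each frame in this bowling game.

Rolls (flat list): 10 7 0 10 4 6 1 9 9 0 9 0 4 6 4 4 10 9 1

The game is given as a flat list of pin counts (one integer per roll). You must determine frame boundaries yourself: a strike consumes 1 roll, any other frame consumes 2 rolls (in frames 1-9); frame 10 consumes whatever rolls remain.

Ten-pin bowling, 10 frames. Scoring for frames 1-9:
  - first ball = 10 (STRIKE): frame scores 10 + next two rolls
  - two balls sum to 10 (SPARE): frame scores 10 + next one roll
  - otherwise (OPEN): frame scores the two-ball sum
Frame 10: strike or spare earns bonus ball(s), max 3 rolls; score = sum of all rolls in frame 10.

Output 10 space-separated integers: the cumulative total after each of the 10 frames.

Frame 1: STRIKE. 10 + next two rolls (7+0) = 17. Cumulative: 17
Frame 2: OPEN (7+0=7). Cumulative: 24
Frame 3: STRIKE. 10 + next two rolls (4+6) = 20. Cumulative: 44
Frame 4: SPARE (4+6=10). 10 + next roll (1) = 11. Cumulative: 55
Frame 5: SPARE (1+9=10). 10 + next roll (9) = 19. Cumulative: 74
Frame 6: OPEN (9+0=9). Cumulative: 83
Frame 7: OPEN (9+0=9). Cumulative: 92
Frame 8: SPARE (4+6=10). 10 + next roll (4) = 14. Cumulative: 106
Frame 9: OPEN (4+4=8). Cumulative: 114
Frame 10: STRIKE. Sum of all frame-10 rolls (10+9+1) = 20. Cumulative: 134

Answer: 17 24 44 55 74 83 92 106 114 134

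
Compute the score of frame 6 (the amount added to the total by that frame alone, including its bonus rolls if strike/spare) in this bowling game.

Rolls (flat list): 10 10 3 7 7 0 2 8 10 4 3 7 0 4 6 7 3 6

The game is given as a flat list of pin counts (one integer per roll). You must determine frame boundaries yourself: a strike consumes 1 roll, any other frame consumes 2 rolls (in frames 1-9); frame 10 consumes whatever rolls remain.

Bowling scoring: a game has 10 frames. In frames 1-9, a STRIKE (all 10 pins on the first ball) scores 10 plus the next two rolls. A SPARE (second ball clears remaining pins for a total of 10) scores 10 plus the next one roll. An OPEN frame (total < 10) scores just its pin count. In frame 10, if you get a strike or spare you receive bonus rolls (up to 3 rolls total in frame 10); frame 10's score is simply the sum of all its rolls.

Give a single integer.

Answer: 17

Derivation:
Frame 1: STRIKE. 10 + next two rolls (10+3) = 23. Cumulative: 23
Frame 2: STRIKE. 10 + next two rolls (3+7) = 20. Cumulative: 43
Frame 3: SPARE (3+7=10). 10 + next roll (7) = 17. Cumulative: 60
Frame 4: OPEN (7+0=7). Cumulative: 67
Frame 5: SPARE (2+8=10). 10 + next roll (10) = 20. Cumulative: 87
Frame 6: STRIKE. 10 + next two rolls (4+3) = 17. Cumulative: 104
Frame 7: OPEN (4+3=7). Cumulative: 111
Frame 8: OPEN (7+0=7). Cumulative: 118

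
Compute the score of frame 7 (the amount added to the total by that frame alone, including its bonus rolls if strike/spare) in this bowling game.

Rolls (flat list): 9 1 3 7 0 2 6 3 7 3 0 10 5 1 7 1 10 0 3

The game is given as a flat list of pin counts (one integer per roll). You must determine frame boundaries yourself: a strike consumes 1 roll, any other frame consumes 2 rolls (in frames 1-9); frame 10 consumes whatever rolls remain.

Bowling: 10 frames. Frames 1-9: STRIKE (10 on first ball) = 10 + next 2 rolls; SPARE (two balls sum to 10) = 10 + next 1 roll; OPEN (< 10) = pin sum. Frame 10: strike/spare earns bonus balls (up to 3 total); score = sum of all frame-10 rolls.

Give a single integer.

Answer: 6

Derivation:
Frame 1: SPARE (9+1=10). 10 + next roll (3) = 13. Cumulative: 13
Frame 2: SPARE (3+7=10). 10 + next roll (0) = 10. Cumulative: 23
Frame 3: OPEN (0+2=2). Cumulative: 25
Frame 4: OPEN (6+3=9). Cumulative: 34
Frame 5: SPARE (7+3=10). 10 + next roll (0) = 10. Cumulative: 44
Frame 6: SPARE (0+10=10). 10 + next roll (5) = 15. Cumulative: 59
Frame 7: OPEN (5+1=6). Cumulative: 65
Frame 8: OPEN (7+1=8). Cumulative: 73
Frame 9: STRIKE. 10 + next two rolls (0+3) = 13. Cumulative: 86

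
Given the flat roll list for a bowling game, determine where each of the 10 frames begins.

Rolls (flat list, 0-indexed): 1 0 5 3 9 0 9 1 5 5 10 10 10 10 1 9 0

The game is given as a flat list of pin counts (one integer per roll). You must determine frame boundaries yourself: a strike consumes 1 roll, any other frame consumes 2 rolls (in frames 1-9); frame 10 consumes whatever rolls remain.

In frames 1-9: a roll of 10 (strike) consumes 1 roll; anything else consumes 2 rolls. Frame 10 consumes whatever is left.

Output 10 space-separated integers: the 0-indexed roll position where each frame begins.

Answer: 0 2 4 6 8 10 11 12 13 14

Derivation:
Frame 1 starts at roll index 0: rolls=1,0 (sum=1), consumes 2 rolls
Frame 2 starts at roll index 2: rolls=5,3 (sum=8), consumes 2 rolls
Frame 3 starts at roll index 4: rolls=9,0 (sum=9), consumes 2 rolls
Frame 4 starts at roll index 6: rolls=9,1 (sum=10), consumes 2 rolls
Frame 5 starts at roll index 8: rolls=5,5 (sum=10), consumes 2 rolls
Frame 6 starts at roll index 10: roll=10 (strike), consumes 1 roll
Frame 7 starts at roll index 11: roll=10 (strike), consumes 1 roll
Frame 8 starts at roll index 12: roll=10 (strike), consumes 1 roll
Frame 9 starts at roll index 13: roll=10 (strike), consumes 1 roll
Frame 10 starts at roll index 14: 3 remaining rolls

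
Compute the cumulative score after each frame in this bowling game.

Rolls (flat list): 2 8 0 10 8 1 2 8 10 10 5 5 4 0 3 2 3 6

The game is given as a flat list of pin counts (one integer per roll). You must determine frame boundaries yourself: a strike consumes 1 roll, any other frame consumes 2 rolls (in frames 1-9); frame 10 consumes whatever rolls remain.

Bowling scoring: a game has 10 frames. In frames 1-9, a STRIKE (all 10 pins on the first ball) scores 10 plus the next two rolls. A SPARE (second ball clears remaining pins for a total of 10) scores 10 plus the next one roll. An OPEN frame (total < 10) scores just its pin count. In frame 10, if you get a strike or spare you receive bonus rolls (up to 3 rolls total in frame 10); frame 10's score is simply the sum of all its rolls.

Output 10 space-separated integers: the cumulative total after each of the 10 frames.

Frame 1: SPARE (2+8=10). 10 + next roll (0) = 10. Cumulative: 10
Frame 2: SPARE (0+10=10). 10 + next roll (8) = 18. Cumulative: 28
Frame 3: OPEN (8+1=9). Cumulative: 37
Frame 4: SPARE (2+8=10). 10 + next roll (10) = 20. Cumulative: 57
Frame 5: STRIKE. 10 + next two rolls (10+5) = 25. Cumulative: 82
Frame 6: STRIKE. 10 + next two rolls (5+5) = 20. Cumulative: 102
Frame 7: SPARE (5+5=10). 10 + next roll (4) = 14. Cumulative: 116
Frame 8: OPEN (4+0=4). Cumulative: 120
Frame 9: OPEN (3+2=5). Cumulative: 125
Frame 10: OPEN. Sum of all frame-10 rolls (3+6) = 9. Cumulative: 134

Answer: 10 28 37 57 82 102 116 120 125 134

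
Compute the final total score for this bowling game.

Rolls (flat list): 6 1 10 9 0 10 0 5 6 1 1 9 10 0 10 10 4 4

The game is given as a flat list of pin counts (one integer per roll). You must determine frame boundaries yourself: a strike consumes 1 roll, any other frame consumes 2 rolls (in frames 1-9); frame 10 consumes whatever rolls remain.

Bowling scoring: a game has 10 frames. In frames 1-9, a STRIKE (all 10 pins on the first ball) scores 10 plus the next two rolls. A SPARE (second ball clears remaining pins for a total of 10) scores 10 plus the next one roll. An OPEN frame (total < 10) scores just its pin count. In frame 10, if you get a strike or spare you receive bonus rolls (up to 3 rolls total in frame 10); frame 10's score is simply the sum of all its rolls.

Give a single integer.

Answer: 140

Derivation:
Frame 1: OPEN (6+1=7). Cumulative: 7
Frame 2: STRIKE. 10 + next two rolls (9+0) = 19. Cumulative: 26
Frame 3: OPEN (9+0=9). Cumulative: 35
Frame 4: STRIKE. 10 + next two rolls (0+5) = 15. Cumulative: 50
Frame 5: OPEN (0+5=5). Cumulative: 55
Frame 6: OPEN (6+1=7). Cumulative: 62
Frame 7: SPARE (1+9=10). 10 + next roll (10) = 20. Cumulative: 82
Frame 8: STRIKE. 10 + next two rolls (0+10) = 20. Cumulative: 102
Frame 9: SPARE (0+10=10). 10 + next roll (10) = 20. Cumulative: 122
Frame 10: STRIKE. Sum of all frame-10 rolls (10+4+4) = 18. Cumulative: 140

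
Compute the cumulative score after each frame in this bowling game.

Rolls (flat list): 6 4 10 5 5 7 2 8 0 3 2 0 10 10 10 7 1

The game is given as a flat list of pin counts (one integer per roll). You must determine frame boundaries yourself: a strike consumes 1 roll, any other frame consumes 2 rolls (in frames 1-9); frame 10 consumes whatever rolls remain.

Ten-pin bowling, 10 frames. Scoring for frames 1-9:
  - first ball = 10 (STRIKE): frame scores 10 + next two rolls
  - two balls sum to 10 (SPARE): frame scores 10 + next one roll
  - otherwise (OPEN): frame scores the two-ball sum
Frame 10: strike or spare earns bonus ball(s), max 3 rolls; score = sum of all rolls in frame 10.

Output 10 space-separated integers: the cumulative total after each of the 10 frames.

Answer: 20 40 57 66 74 79 99 126 144 152

Derivation:
Frame 1: SPARE (6+4=10). 10 + next roll (10) = 20. Cumulative: 20
Frame 2: STRIKE. 10 + next two rolls (5+5) = 20. Cumulative: 40
Frame 3: SPARE (5+5=10). 10 + next roll (7) = 17. Cumulative: 57
Frame 4: OPEN (7+2=9). Cumulative: 66
Frame 5: OPEN (8+0=8). Cumulative: 74
Frame 6: OPEN (3+2=5). Cumulative: 79
Frame 7: SPARE (0+10=10). 10 + next roll (10) = 20. Cumulative: 99
Frame 8: STRIKE. 10 + next two rolls (10+7) = 27. Cumulative: 126
Frame 9: STRIKE. 10 + next two rolls (7+1) = 18. Cumulative: 144
Frame 10: OPEN. Sum of all frame-10 rolls (7+1) = 8. Cumulative: 152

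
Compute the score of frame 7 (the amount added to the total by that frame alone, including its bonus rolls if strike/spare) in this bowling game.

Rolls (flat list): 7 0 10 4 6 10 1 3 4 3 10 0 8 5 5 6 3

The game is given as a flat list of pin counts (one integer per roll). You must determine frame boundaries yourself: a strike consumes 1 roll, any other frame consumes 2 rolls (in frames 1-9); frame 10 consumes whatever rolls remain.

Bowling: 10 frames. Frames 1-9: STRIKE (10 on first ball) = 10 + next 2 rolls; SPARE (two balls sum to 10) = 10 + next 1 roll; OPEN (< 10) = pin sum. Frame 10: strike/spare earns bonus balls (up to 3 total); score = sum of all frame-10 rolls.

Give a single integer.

Answer: 18

Derivation:
Frame 1: OPEN (7+0=7). Cumulative: 7
Frame 2: STRIKE. 10 + next two rolls (4+6) = 20. Cumulative: 27
Frame 3: SPARE (4+6=10). 10 + next roll (10) = 20. Cumulative: 47
Frame 4: STRIKE. 10 + next two rolls (1+3) = 14. Cumulative: 61
Frame 5: OPEN (1+3=4). Cumulative: 65
Frame 6: OPEN (4+3=7). Cumulative: 72
Frame 7: STRIKE. 10 + next two rolls (0+8) = 18. Cumulative: 90
Frame 8: OPEN (0+8=8). Cumulative: 98
Frame 9: SPARE (5+5=10). 10 + next roll (6) = 16. Cumulative: 114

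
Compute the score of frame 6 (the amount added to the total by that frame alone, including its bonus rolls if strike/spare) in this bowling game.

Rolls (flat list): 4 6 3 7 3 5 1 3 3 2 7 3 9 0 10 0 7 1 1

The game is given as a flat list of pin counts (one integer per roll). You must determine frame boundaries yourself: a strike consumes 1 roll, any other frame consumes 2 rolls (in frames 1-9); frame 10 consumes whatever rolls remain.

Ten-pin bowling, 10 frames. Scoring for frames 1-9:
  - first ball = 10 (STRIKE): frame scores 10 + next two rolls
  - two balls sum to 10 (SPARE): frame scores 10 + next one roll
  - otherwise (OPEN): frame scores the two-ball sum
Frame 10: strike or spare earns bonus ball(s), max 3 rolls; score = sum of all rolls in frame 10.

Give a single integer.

Frame 1: SPARE (4+6=10). 10 + next roll (3) = 13. Cumulative: 13
Frame 2: SPARE (3+7=10). 10 + next roll (3) = 13. Cumulative: 26
Frame 3: OPEN (3+5=8). Cumulative: 34
Frame 4: OPEN (1+3=4). Cumulative: 38
Frame 5: OPEN (3+2=5). Cumulative: 43
Frame 6: SPARE (7+3=10). 10 + next roll (9) = 19. Cumulative: 62
Frame 7: OPEN (9+0=9). Cumulative: 71
Frame 8: STRIKE. 10 + next two rolls (0+7) = 17. Cumulative: 88

Answer: 19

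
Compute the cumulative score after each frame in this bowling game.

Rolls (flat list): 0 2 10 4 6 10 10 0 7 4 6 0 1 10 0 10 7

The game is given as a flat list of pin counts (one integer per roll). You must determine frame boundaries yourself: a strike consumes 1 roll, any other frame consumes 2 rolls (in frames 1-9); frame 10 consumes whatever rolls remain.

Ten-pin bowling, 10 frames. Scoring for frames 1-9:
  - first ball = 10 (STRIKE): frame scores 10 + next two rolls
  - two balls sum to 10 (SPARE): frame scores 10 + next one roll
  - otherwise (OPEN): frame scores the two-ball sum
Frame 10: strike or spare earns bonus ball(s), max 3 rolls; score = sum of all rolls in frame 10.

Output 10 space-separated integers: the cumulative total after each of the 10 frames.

Frame 1: OPEN (0+2=2). Cumulative: 2
Frame 2: STRIKE. 10 + next two rolls (4+6) = 20. Cumulative: 22
Frame 3: SPARE (4+6=10). 10 + next roll (10) = 20. Cumulative: 42
Frame 4: STRIKE. 10 + next two rolls (10+0) = 20. Cumulative: 62
Frame 5: STRIKE. 10 + next two rolls (0+7) = 17. Cumulative: 79
Frame 6: OPEN (0+7=7). Cumulative: 86
Frame 7: SPARE (4+6=10). 10 + next roll (0) = 10. Cumulative: 96
Frame 8: OPEN (0+1=1). Cumulative: 97
Frame 9: STRIKE. 10 + next two rolls (0+10) = 20. Cumulative: 117
Frame 10: SPARE. Sum of all frame-10 rolls (0+10+7) = 17. Cumulative: 134

Answer: 2 22 42 62 79 86 96 97 117 134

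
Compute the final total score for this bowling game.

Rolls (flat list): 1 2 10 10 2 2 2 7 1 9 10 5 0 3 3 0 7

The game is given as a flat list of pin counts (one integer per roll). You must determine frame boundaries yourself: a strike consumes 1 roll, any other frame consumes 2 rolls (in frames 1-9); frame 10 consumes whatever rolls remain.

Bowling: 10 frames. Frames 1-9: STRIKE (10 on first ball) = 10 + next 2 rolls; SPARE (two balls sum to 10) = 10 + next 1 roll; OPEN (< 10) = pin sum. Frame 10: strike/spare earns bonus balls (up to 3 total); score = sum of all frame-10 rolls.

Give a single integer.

Frame 1: OPEN (1+2=3). Cumulative: 3
Frame 2: STRIKE. 10 + next two rolls (10+2) = 22. Cumulative: 25
Frame 3: STRIKE. 10 + next two rolls (2+2) = 14. Cumulative: 39
Frame 4: OPEN (2+2=4). Cumulative: 43
Frame 5: OPEN (2+7=9). Cumulative: 52
Frame 6: SPARE (1+9=10). 10 + next roll (10) = 20. Cumulative: 72
Frame 7: STRIKE. 10 + next two rolls (5+0) = 15. Cumulative: 87
Frame 8: OPEN (5+0=5). Cumulative: 92
Frame 9: OPEN (3+3=6). Cumulative: 98
Frame 10: OPEN. Sum of all frame-10 rolls (0+7) = 7. Cumulative: 105

Answer: 105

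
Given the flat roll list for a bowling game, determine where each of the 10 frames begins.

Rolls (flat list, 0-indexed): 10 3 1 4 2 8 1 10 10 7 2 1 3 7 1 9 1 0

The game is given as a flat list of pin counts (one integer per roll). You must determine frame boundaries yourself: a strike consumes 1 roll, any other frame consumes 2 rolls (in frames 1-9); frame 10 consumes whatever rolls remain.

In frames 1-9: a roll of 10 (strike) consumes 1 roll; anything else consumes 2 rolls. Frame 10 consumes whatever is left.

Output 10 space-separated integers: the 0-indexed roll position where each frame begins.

Frame 1 starts at roll index 0: roll=10 (strike), consumes 1 roll
Frame 2 starts at roll index 1: rolls=3,1 (sum=4), consumes 2 rolls
Frame 3 starts at roll index 3: rolls=4,2 (sum=6), consumes 2 rolls
Frame 4 starts at roll index 5: rolls=8,1 (sum=9), consumes 2 rolls
Frame 5 starts at roll index 7: roll=10 (strike), consumes 1 roll
Frame 6 starts at roll index 8: roll=10 (strike), consumes 1 roll
Frame 7 starts at roll index 9: rolls=7,2 (sum=9), consumes 2 rolls
Frame 8 starts at roll index 11: rolls=1,3 (sum=4), consumes 2 rolls
Frame 9 starts at roll index 13: rolls=7,1 (sum=8), consumes 2 rolls
Frame 10 starts at roll index 15: 3 remaining rolls

Answer: 0 1 3 5 7 8 9 11 13 15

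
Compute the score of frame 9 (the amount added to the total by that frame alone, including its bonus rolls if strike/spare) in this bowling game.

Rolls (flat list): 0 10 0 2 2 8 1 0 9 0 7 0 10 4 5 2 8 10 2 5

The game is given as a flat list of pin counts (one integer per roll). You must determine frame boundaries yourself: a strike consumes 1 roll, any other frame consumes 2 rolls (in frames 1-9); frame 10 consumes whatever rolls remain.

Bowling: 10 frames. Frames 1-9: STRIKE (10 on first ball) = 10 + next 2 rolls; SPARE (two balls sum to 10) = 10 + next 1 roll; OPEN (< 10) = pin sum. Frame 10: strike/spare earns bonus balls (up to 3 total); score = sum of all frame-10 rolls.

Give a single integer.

Frame 1: SPARE (0+10=10). 10 + next roll (0) = 10. Cumulative: 10
Frame 2: OPEN (0+2=2). Cumulative: 12
Frame 3: SPARE (2+8=10). 10 + next roll (1) = 11. Cumulative: 23
Frame 4: OPEN (1+0=1). Cumulative: 24
Frame 5: OPEN (9+0=9). Cumulative: 33
Frame 6: OPEN (7+0=7). Cumulative: 40
Frame 7: STRIKE. 10 + next two rolls (4+5) = 19. Cumulative: 59
Frame 8: OPEN (4+5=9). Cumulative: 68
Frame 9: SPARE (2+8=10). 10 + next roll (10) = 20. Cumulative: 88
Frame 10: STRIKE. Sum of all frame-10 rolls (10+2+5) = 17. Cumulative: 105

Answer: 20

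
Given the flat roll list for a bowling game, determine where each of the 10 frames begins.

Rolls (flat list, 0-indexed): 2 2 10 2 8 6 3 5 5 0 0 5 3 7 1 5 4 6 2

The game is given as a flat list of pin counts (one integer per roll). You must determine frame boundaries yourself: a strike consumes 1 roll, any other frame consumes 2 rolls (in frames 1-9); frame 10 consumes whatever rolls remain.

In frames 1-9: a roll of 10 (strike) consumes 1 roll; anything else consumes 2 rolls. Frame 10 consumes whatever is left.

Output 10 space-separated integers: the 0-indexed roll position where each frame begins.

Frame 1 starts at roll index 0: rolls=2,2 (sum=4), consumes 2 rolls
Frame 2 starts at roll index 2: roll=10 (strike), consumes 1 roll
Frame 3 starts at roll index 3: rolls=2,8 (sum=10), consumes 2 rolls
Frame 4 starts at roll index 5: rolls=6,3 (sum=9), consumes 2 rolls
Frame 5 starts at roll index 7: rolls=5,5 (sum=10), consumes 2 rolls
Frame 6 starts at roll index 9: rolls=0,0 (sum=0), consumes 2 rolls
Frame 7 starts at roll index 11: rolls=5,3 (sum=8), consumes 2 rolls
Frame 8 starts at roll index 13: rolls=7,1 (sum=8), consumes 2 rolls
Frame 9 starts at roll index 15: rolls=5,4 (sum=9), consumes 2 rolls
Frame 10 starts at roll index 17: 2 remaining rolls

Answer: 0 2 3 5 7 9 11 13 15 17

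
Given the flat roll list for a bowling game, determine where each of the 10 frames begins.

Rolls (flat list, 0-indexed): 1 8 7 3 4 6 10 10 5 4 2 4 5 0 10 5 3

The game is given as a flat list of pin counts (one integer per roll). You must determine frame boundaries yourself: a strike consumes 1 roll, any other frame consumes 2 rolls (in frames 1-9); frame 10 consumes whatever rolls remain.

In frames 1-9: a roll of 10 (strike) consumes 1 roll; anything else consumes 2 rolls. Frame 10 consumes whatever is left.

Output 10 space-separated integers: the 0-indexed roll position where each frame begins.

Answer: 0 2 4 6 7 8 10 12 14 15

Derivation:
Frame 1 starts at roll index 0: rolls=1,8 (sum=9), consumes 2 rolls
Frame 2 starts at roll index 2: rolls=7,3 (sum=10), consumes 2 rolls
Frame 3 starts at roll index 4: rolls=4,6 (sum=10), consumes 2 rolls
Frame 4 starts at roll index 6: roll=10 (strike), consumes 1 roll
Frame 5 starts at roll index 7: roll=10 (strike), consumes 1 roll
Frame 6 starts at roll index 8: rolls=5,4 (sum=9), consumes 2 rolls
Frame 7 starts at roll index 10: rolls=2,4 (sum=6), consumes 2 rolls
Frame 8 starts at roll index 12: rolls=5,0 (sum=5), consumes 2 rolls
Frame 9 starts at roll index 14: roll=10 (strike), consumes 1 roll
Frame 10 starts at roll index 15: 2 remaining rolls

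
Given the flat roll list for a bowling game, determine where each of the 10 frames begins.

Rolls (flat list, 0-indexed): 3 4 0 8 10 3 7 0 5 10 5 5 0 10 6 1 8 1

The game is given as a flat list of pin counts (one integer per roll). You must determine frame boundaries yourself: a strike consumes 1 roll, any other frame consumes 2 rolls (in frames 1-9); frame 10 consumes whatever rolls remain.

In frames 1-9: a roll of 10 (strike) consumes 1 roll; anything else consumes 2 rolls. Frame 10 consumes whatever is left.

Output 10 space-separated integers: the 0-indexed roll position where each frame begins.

Answer: 0 2 4 5 7 9 10 12 14 16

Derivation:
Frame 1 starts at roll index 0: rolls=3,4 (sum=7), consumes 2 rolls
Frame 2 starts at roll index 2: rolls=0,8 (sum=8), consumes 2 rolls
Frame 3 starts at roll index 4: roll=10 (strike), consumes 1 roll
Frame 4 starts at roll index 5: rolls=3,7 (sum=10), consumes 2 rolls
Frame 5 starts at roll index 7: rolls=0,5 (sum=5), consumes 2 rolls
Frame 6 starts at roll index 9: roll=10 (strike), consumes 1 roll
Frame 7 starts at roll index 10: rolls=5,5 (sum=10), consumes 2 rolls
Frame 8 starts at roll index 12: rolls=0,10 (sum=10), consumes 2 rolls
Frame 9 starts at roll index 14: rolls=6,1 (sum=7), consumes 2 rolls
Frame 10 starts at roll index 16: 2 remaining rolls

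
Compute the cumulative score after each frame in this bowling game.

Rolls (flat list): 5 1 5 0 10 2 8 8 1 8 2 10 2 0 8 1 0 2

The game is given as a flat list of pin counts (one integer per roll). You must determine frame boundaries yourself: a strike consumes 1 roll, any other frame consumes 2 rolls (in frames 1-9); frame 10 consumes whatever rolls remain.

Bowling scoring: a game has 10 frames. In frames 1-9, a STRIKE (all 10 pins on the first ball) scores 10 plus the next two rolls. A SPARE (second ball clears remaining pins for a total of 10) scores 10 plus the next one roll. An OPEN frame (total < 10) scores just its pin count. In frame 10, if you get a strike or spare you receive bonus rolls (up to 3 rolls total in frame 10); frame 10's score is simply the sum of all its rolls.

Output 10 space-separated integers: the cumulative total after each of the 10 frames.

Answer: 6 11 31 49 58 78 90 92 101 103

Derivation:
Frame 1: OPEN (5+1=6). Cumulative: 6
Frame 2: OPEN (5+0=5). Cumulative: 11
Frame 3: STRIKE. 10 + next two rolls (2+8) = 20. Cumulative: 31
Frame 4: SPARE (2+8=10). 10 + next roll (8) = 18. Cumulative: 49
Frame 5: OPEN (8+1=9). Cumulative: 58
Frame 6: SPARE (8+2=10). 10 + next roll (10) = 20. Cumulative: 78
Frame 7: STRIKE. 10 + next two rolls (2+0) = 12. Cumulative: 90
Frame 8: OPEN (2+0=2). Cumulative: 92
Frame 9: OPEN (8+1=9). Cumulative: 101
Frame 10: OPEN. Sum of all frame-10 rolls (0+2) = 2. Cumulative: 103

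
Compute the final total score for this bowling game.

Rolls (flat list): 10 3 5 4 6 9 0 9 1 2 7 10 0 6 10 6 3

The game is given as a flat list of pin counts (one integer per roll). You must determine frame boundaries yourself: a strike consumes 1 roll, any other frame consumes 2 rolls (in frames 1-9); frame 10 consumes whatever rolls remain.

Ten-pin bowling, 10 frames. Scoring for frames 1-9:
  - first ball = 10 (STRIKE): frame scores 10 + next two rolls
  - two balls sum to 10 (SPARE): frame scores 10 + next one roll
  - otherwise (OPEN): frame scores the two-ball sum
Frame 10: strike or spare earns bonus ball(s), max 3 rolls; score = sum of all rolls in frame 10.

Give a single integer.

Frame 1: STRIKE. 10 + next two rolls (3+5) = 18. Cumulative: 18
Frame 2: OPEN (3+5=8). Cumulative: 26
Frame 3: SPARE (4+6=10). 10 + next roll (9) = 19. Cumulative: 45
Frame 4: OPEN (9+0=9). Cumulative: 54
Frame 5: SPARE (9+1=10). 10 + next roll (2) = 12. Cumulative: 66
Frame 6: OPEN (2+7=9). Cumulative: 75
Frame 7: STRIKE. 10 + next two rolls (0+6) = 16. Cumulative: 91
Frame 8: OPEN (0+6=6). Cumulative: 97
Frame 9: STRIKE. 10 + next two rolls (6+3) = 19. Cumulative: 116
Frame 10: OPEN. Sum of all frame-10 rolls (6+3) = 9. Cumulative: 125

Answer: 125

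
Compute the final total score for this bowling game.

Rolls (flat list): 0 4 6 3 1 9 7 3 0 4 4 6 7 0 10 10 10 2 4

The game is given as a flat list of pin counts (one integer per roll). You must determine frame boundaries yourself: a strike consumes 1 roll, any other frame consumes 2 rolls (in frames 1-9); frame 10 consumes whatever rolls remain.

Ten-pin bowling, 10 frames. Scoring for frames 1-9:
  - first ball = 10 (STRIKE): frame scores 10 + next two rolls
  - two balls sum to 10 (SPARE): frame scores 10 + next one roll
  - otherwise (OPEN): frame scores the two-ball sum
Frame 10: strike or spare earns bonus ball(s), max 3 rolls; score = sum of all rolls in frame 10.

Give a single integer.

Answer: 136

Derivation:
Frame 1: OPEN (0+4=4). Cumulative: 4
Frame 2: OPEN (6+3=9). Cumulative: 13
Frame 3: SPARE (1+9=10). 10 + next roll (7) = 17. Cumulative: 30
Frame 4: SPARE (7+3=10). 10 + next roll (0) = 10. Cumulative: 40
Frame 5: OPEN (0+4=4). Cumulative: 44
Frame 6: SPARE (4+6=10). 10 + next roll (7) = 17. Cumulative: 61
Frame 7: OPEN (7+0=7). Cumulative: 68
Frame 8: STRIKE. 10 + next two rolls (10+10) = 30. Cumulative: 98
Frame 9: STRIKE. 10 + next two rolls (10+2) = 22. Cumulative: 120
Frame 10: STRIKE. Sum of all frame-10 rolls (10+2+4) = 16. Cumulative: 136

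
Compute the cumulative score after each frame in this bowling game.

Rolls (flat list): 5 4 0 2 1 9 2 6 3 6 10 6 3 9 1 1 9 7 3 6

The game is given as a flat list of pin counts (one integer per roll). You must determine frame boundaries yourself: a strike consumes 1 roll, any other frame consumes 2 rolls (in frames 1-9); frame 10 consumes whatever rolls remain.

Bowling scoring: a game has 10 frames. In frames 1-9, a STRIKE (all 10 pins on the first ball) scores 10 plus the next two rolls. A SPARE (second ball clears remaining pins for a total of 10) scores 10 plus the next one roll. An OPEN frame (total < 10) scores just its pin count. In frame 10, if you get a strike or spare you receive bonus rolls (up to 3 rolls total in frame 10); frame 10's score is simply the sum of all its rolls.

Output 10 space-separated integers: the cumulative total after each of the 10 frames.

Answer: 9 11 23 31 40 59 68 79 96 112

Derivation:
Frame 1: OPEN (5+4=9). Cumulative: 9
Frame 2: OPEN (0+2=2). Cumulative: 11
Frame 3: SPARE (1+9=10). 10 + next roll (2) = 12. Cumulative: 23
Frame 4: OPEN (2+6=8). Cumulative: 31
Frame 5: OPEN (3+6=9). Cumulative: 40
Frame 6: STRIKE. 10 + next two rolls (6+3) = 19. Cumulative: 59
Frame 7: OPEN (6+3=9). Cumulative: 68
Frame 8: SPARE (9+1=10). 10 + next roll (1) = 11. Cumulative: 79
Frame 9: SPARE (1+9=10). 10 + next roll (7) = 17. Cumulative: 96
Frame 10: SPARE. Sum of all frame-10 rolls (7+3+6) = 16. Cumulative: 112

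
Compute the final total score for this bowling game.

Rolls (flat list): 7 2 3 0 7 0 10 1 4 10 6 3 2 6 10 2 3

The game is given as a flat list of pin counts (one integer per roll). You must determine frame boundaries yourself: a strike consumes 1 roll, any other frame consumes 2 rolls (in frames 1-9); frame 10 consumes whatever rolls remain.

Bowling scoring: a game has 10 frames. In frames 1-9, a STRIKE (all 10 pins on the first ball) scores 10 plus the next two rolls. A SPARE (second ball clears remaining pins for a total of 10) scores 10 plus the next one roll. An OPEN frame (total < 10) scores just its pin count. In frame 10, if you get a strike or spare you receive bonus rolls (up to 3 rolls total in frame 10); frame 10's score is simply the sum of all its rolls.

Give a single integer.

Frame 1: OPEN (7+2=9). Cumulative: 9
Frame 2: OPEN (3+0=3). Cumulative: 12
Frame 3: OPEN (7+0=7). Cumulative: 19
Frame 4: STRIKE. 10 + next two rolls (1+4) = 15. Cumulative: 34
Frame 5: OPEN (1+4=5). Cumulative: 39
Frame 6: STRIKE. 10 + next two rolls (6+3) = 19. Cumulative: 58
Frame 7: OPEN (6+3=9). Cumulative: 67
Frame 8: OPEN (2+6=8). Cumulative: 75
Frame 9: STRIKE. 10 + next two rolls (2+3) = 15. Cumulative: 90
Frame 10: OPEN. Sum of all frame-10 rolls (2+3) = 5. Cumulative: 95

Answer: 95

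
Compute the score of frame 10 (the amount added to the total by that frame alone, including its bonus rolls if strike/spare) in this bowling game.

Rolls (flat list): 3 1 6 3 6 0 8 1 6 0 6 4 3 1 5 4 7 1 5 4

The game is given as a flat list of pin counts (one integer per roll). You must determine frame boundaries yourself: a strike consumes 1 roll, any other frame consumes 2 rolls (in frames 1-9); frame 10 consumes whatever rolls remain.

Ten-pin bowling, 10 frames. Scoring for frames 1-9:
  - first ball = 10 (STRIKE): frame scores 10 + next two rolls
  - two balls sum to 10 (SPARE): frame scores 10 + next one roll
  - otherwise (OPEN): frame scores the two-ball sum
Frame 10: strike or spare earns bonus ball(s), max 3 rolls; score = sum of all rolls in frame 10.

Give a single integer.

Answer: 9

Derivation:
Frame 1: OPEN (3+1=4). Cumulative: 4
Frame 2: OPEN (6+3=9). Cumulative: 13
Frame 3: OPEN (6+0=6). Cumulative: 19
Frame 4: OPEN (8+1=9). Cumulative: 28
Frame 5: OPEN (6+0=6). Cumulative: 34
Frame 6: SPARE (6+4=10). 10 + next roll (3) = 13. Cumulative: 47
Frame 7: OPEN (3+1=4). Cumulative: 51
Frame 8: OPEN (5+4=9). Cumulative: 60
Frame 9: OPEN (7+1=8). Cumulative: 68
Frame 10: OPEN. Sum of all frame-10 rolls (5+4) = 9. Cumulative: 77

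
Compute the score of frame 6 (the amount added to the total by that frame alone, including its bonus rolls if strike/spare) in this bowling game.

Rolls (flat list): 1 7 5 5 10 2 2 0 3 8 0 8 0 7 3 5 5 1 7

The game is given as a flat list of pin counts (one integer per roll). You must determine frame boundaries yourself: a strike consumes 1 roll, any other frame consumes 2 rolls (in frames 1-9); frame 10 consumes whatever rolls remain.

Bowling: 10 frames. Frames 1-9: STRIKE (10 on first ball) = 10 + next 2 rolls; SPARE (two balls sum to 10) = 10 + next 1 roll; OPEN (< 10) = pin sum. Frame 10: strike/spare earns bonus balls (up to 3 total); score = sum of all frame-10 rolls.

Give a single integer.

Answer: 8

Derivation:
Frame 1: OPEN (1+7=8). Cumulative: 8
Frame 2: SPARE (5+5=10). 10 + next roll (10) = 20. Cumulative: 28
Frame 3: STRIKE. 10 + next two rolls (2+2) = 14. Cumulative: 42
Frame 4: OPEN (2+2=4). Cumulative: 46
Frame 5: OPEN (0+3=3). Cumulative: 49
Frame 6: OPEN (8+0=8). Cumulative: 57
Frame 7: OPEN (8+0=8). Cumulative: 65
Frame 8: SPARE (7+3=10). 10 + next roll (5) = 15. Cumulative: 80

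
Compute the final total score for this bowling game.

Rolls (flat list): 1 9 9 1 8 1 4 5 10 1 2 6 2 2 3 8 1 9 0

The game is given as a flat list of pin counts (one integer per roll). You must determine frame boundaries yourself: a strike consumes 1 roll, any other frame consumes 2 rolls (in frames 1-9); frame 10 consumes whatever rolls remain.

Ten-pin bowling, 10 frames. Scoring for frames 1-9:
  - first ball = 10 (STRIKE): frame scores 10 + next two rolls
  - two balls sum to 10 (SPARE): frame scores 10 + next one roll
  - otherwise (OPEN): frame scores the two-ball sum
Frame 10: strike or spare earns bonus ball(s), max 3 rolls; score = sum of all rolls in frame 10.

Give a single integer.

Answer: 102

Derivation:
Frame 1: SPARE (1+9=10). 10 + next roll (9) = 19. Cumulative: 19
Frame 2: SPARE (9+1=10). 10 + next roll (8) = 18. Cumulative: 37
Frame 3: OPEN (8+1=9). Cumulative: 46
Frame 4: OPEN (4+5=9). Cumulative: 55
Frame 5: STRIKE. 10 + next two rolls (1+2) = 13. Cumulative: 68
Frame 6: OPEN (1+2=3). Cumulative: 71
Frame 7: OPEN (6+2=8). Cumulative: 79
Frame 8: OPEN (2+3=5). Cumulative: 84
Frame 9: OPEN (8+1=9). Cumulative: 93
Frame 10: OPEN. Sum of all frame-10 rolls (9+0) = 9. Cumulative: 102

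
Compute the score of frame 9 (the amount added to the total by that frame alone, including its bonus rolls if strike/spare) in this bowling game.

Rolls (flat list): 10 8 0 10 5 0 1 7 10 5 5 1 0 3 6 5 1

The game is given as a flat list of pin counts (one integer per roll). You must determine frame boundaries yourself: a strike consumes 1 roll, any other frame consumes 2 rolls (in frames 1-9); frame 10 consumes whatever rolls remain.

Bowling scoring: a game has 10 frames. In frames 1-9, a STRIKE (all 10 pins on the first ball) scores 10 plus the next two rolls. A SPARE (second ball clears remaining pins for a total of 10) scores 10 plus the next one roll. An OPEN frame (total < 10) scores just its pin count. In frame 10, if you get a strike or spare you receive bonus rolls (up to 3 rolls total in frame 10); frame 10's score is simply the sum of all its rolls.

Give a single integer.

Frame 1: STRIKE. 10 + next two rolls (8+0) = 18. Cumulative: 18
Frame 2: OPEN (8+0=8). Cumulative: 26
Frame 3: STRIKE. 10 + next two rolls (5+0) = 15. Cumulative: 41
Frame 4: OPEN (5+0=5). Cumulative: 46
Frame 5: OPEN (1+7=8). Cumulative: 54
Frame 6: STRIKE. 10 + next two rolls (5+5) = 20. Cumulative: 74
Frame 7: SPARE (5+5=10). 10 + next roll (1) = 11. Cumulative: 85
Frame 8: OPEN (1+0=1). Cumulative: 86
Frame 9: OPEN (3+6=9). Cumulative: 95
Frame 10: OPEN. Sum of all frame-10 rolls (5+1) = 6. Cumulative: 101

Answer: 9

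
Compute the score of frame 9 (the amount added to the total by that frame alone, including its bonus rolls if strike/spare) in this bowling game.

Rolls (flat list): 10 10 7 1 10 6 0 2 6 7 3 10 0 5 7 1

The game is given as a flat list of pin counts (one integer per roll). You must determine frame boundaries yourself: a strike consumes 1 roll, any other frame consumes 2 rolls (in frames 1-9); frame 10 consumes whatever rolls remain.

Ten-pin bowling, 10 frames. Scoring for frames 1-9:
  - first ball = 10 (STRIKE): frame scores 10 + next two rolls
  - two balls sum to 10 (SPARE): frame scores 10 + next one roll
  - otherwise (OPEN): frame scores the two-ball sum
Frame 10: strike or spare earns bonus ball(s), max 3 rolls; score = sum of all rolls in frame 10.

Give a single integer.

Frame 1: STRIKE. 10 + next two rolls (10+7) = 27. Cumulative: 27
Frame 2: STRIKE. 10 + next two rolls (7+1) = 18. Cumulative: 45
Frame 3: OPEN (7+1=8). Cumulative: 53
Frame 4: STRIKE. 10 + next two rolls (6+0) = 16. Cumulative: 69
Frame 5: OPEN (6+0=6). Cumulative: 75
Frame 6: OPEN (2+6=8). Cumulative: 83
Frame 7: SPARE (7+3=10). 10 + next roll (10) = 20. Cumulative: 103
Frame 8: STRIKE. 10 + next two rolls (0+5) = 15. Cumulative: 118
Frame 9: OPEN (0+5=5). Cumulative: 123
Frame 10: OPEN. Sum of all frame-10 rolls (7+1) = 8. Cumulative: 131

Answer: 5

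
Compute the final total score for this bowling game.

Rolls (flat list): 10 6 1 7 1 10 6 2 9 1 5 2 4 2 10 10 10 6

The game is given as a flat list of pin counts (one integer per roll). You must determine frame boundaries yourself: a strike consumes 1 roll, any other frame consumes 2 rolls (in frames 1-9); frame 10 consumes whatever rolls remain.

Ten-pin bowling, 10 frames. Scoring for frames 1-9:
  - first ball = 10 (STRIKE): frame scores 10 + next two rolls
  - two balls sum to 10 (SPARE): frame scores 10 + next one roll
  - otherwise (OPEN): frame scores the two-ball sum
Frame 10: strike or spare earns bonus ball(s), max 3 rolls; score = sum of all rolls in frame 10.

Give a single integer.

Frame 1: STRIKE. 10 + next two rolls (6+1) = 17. Cumulative: 17
Frame 2: OPEN (6+1=7). Cumulative: 24
Frame 3: OPEN (7+1=8). Cumulative: 32
Frame 4: STRIKE. 10 + next two rolls (6+2) = 18. Cumulative: 50
Frame 5: OPEN (6+2=8). Cumulative: 58
Frame 6: SPARE (9+1=10). 10 + next roll (5) = 15. Cumulative: 73
Frame 7: OPEN (5+2=7). Cumulative: 80
Frame 8: OPEN (4+2=6). Cumulative: 86
Frame 9: STRIKE. 10 + next two rolls (10+10) = 30. Cumulative: 116
Frame 10: STRIKE. Sum of all frame-10 rolls (10+10+6) = 26. Cumulative: 142

Answer: 142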